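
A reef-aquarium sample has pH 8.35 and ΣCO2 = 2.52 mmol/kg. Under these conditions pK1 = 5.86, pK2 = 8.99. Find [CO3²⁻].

[CO3²⁻] = 0.468 mmol/kg

α₂ = 1 / (1 + [H⁺]/K2 + [H⁺]²/(K1K2)) = 1 / (1 + 10^+0.64 + 10^-1.85)
   = 1 / (1 + 4.3652 + 0.014125) = 1/5.3793 = 0.1859
[CO3²⁻] = α₂ × DIC = 0.1859 × 2.52 = 0.468 mmol/kg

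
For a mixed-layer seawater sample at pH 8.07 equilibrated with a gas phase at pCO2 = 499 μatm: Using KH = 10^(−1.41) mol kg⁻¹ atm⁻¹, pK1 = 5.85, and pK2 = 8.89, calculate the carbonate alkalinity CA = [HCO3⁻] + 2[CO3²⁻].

[CO2*] = KH · pCO2 = 10^(−1.41) × 499×10^-6 = 1.941×10^-5 mol/kg
α₀ = 1/(1 + K1/[H⁺] + K1K2/[H⁺]²) = 1/(1 + 10^+2.22 + 10^+1.40) = 0.005206
DIC = [CO2*]/α₀ = 1.941×10^-5 / 0.005206 = 3.729 mmol/kg
CA = (α₁ + 2α₂)·DIC = (0.8640 + 2×0.1308) × 3.729 = 4.20 mmol/kg

CA = 4.20 mmol/kg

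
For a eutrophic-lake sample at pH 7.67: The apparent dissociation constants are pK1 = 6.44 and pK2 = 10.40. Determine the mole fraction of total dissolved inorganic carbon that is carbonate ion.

α₂ = 1 / (1 + [H⁺]/K2 + [H⁺]²/(K1K2)) = 1 / (1 + 10^+2.73 + 10^+1.50)
   = 1 / (1 + 537.03 + 31.623) = 1/569.65 = 0.001755

α₂ = 0.00176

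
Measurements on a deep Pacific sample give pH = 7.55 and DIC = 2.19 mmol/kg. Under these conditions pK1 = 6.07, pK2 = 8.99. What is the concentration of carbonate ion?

[CO3²⁻] = 0.0744 mmol/kg

α₂ = 1 / (1 + [H⁺]/K2 + [H⁺]²/(K1K2)) = 1 / (1 + 10^+1.44 + 10^-0.04)
   = 1 / (1 + 27.542 + 0.91201) = 1/29.454 = 0.03395
[CO3²⁻] = α₂ × DIC = 0.03395 × 2.19 = 0.0744 mmol/kg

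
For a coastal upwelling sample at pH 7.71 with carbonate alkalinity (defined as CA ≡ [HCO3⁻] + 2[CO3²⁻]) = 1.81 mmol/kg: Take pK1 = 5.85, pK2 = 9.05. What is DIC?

CA = [HCO3⁻] + 2[CO3²⁻] = (α₁ + 2α₂)·DIC
At pH 7.71: [H⁺]/K1 = 10^-1.86 = 0.013804, K2/[H⁺] = 10^-1.34 = 0.045709
α₁ = 1/(1 + 0.013804 + 0.045709) = 1/1.0595 = 0.9438; α₂ = α₁·K2/[H⁺] = 0.04314
α₁ + 2α₂ = 1.0301
DIC = CA / (α₁ + 2α₂) = 1.81 / 1.0301 = 1.76 mmol/kg

DIC = 1.76 mmol/kg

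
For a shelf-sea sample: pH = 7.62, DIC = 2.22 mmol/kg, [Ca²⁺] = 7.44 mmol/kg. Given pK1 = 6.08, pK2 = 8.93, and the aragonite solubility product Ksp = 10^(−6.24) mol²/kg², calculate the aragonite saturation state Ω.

α₂ = 1 / (1 + [H⁺]/K2 + [H⁺]²/(K1K2)) = 1 / (1 + 10^+1.31 + 10^-0.23)
   = 1 / (1 + 20.417 + 0.58884) = 1/22.006 = 0.04544
[CO3²⁻] = α₂ × DIC = 0.04544 × 2.22 = 0.1009 mmol/kg
Ksp = 10^(−6.24) = 5.754×10^-7
Ω = [Ca²⁺][CO3²⁻]/Ksp = (7.44×10^-3)(1.009×10^-4) / 5.754×10^-7 = 1.30

Ω = 1.30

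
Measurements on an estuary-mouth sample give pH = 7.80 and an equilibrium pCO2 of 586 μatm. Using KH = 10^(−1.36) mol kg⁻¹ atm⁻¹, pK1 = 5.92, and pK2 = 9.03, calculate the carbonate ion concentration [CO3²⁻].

[CO3²⁻] = 0.114 mmol/kg

[CO2*] = KH · pCO2 = 10^(−1.36) × 586×10^-6 = 2.558×10^-5 mol/kg
α₀ = 1/(1 + K1/[H⁺] + K1K2/[H⁺]²) = 1/(1 + 10^+1.88 + 10^+0.65) = 0.01230
DIC = [CO2*]/α₀ = 2.558×10^-5 / 0.01230 = 2.080 mmol/kg
[CO3²⁻] = α₂·DIC; α₂ = 0.05493, so [CO3²⁻] = 0.05493 × 2.080 = 0.114 mmol/kg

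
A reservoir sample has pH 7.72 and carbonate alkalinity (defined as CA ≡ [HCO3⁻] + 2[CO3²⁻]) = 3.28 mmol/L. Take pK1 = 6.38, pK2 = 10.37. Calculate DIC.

DIC = 3.42 mmol/L

CA = [HCO3⁻] + 2[CO3²⁻] = (α₁ + 2α₂)·DIC
At pH 7.72: [H⁺]/K1 = 10^-1.34 = 0.045709, K2/[H⁺] = 10^-2.65 = 0.0022387
α₁ = 1/(1 + 0.045709 + 0.0022387) = 1/1.0479 = 0.9542; α₂ = α₁·K2/[H⁺] = 0.002136
α₁ + 2α₂ = 0.9585
DIC = CA / (α₁ + 2α₂) = 3.28 / 0.9585 = 3.42 mmol/L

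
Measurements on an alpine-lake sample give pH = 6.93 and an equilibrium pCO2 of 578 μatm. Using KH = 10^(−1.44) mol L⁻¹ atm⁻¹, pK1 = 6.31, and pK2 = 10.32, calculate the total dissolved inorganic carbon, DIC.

[CO2*] = KH · pCO2 = 10^(−1.44) × 578×10^-6 = 2.099×10^-5 mol/L
α₀ = 1/(1 + K1/[H⁺] + K1K2/[H⁺]²) = 1/(1 + 10^+0.62 + 10^-2.77) = 0.1934
DIC = [CO2*]/α₀ = 2.099×10^-5 / 0.1934 = 0.109 mmol/L

DIC = 0.109 mmol/L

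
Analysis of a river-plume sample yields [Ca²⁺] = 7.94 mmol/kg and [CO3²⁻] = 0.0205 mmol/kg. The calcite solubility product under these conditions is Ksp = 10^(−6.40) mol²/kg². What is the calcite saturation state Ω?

Ω = 0.409

Ksp = 10^(−6.40) = 3.981×10^-7
Ω = [Ca²⁺][CO3²⁻]/Ksp = (7.94×10^-3)(0.0205×10^-3) / 3.981×10^-7 = 0.409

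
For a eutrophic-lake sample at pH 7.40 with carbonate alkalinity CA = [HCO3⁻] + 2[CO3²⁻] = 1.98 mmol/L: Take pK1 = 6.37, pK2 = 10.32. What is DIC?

CA = [HCO3⁻] + 2[CO3²⁻] = (α₁ + 2α₂)·DIC
At pH 7.40: [H⁺]/K1 = 10^-1.03 = 0.093325, K2/[H⁺] = 10^-2.92 = 0.0012023
α₁ = 1/(1 + 0.093325 + 0.0012023) = 1/1.0945 = 0.9136; α₂ = α₁·K2/[H⁺] = 0.001098
α₁ + 2α₂ = 0.9158
DIC = CA / (α₁ + 2α₂) = 1.98 / 0.9158 = 2.16 mmol/L

DIC = 2.16 mmol/L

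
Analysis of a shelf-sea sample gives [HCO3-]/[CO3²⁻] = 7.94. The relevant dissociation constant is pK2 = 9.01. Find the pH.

From K2 = [H⁺][CO3²⁻]/[HCO3-]:  pH = pK2 − log₁₀([HCO3-]/[CO3²⁻])
log₁₀(7.94) = +0.900
pH = 9.01 − (+0.900) = 8.11

pH = 8.11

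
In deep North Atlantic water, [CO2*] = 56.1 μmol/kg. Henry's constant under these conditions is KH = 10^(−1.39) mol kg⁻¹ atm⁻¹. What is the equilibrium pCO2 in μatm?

pCO2 = 1380 μatm

KH = 10^(−1.39) = 4.074×10^-2 mol kg⁻¹ atm⁻¹
pCO2 = [CO2*]/KH = 56.1×10^-6 / 4.074×10^-2 = 1.38×10^-3 atm = 1380 μatm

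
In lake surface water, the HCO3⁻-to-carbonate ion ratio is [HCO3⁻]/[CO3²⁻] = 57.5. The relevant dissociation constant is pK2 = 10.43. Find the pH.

From K2 = [H⁺][CO3²⁻]/[HCO3⁻]:  pH = pK2 − log₁₀([HCO3⁻]/[CO3²⁻])
log₁₀(57.5) = +1.760
pH = 10.43 − (+1.760) = 8.67

pH = 8.67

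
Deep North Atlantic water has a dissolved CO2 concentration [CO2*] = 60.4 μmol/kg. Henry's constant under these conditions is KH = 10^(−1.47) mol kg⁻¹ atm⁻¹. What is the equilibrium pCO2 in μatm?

pCO2 = 1780 μatm

KH = 10^(−1.47) = 3.388×10^-2 mol kg⁻¹ atm⁻¹
pCO2 = [CO2*]/KH = 60.4×10^-6 / 3.388×10^-2 = 1.78×10^-3 atm = 1780 μatm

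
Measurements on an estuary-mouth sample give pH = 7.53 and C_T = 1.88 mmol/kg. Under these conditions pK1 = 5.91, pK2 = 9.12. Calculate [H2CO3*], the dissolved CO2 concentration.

α₀ = 1 / (1 + K1/[H⁺] + K1K2/[H⁺]²) = 1 / (1 + 10^+1.62 + 10^+0.03)
   = 1 / (1 + 41.687 + 1.0715) = 1/43.758 = 0.02285
[CO2*] = α₀ × DIC = 0.02285 × 1.88 = 0.0430 mmol/kg

[CO2*] = 0.0430 mmol/kg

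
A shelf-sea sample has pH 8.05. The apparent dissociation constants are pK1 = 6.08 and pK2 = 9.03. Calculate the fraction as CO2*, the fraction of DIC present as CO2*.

α₀ = 0.00961

α₀ = 1 / (1 + K1/[H⁺] + K1K2/[H⁺]²) = 1 / (1 + 10^+1.97 + 10^+0.99)
   = 1 / (1 + 93.325 + 9.7724) = 1/104.10 = 0.009606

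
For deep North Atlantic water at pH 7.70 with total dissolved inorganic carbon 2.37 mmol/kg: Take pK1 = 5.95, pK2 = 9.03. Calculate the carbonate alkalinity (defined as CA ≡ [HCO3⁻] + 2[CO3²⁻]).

CA = 2.43 mmol/kg

CA = [HCO3⁻] + 2[CO3²⁻] = (α₁ + 2α₂)·DIC
At pH 7.70: [H⁺]/K1 = 10^-1.75 = 0.017783, K2/[H⁺] = 10^-1.33 = 0.046774
α₁ = 1/(1 + 0.017783 + 0.046774) = 1/1.0646 = 0.9394; α₂ = α₁·K2/[H⁺] = 0.04394
α₁ + 2α₂ = 1.0272
CA = 1.0272 × 2.37 = 2.43 mmol/kg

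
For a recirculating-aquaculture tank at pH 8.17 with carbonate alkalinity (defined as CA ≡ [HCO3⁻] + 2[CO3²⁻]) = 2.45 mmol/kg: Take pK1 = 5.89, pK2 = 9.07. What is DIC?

CA = [HCO3⁻] + 2[CO3²⁻] = (α₁ + 2α₂)·DIC
At pH 8.17: [H⁺]/K1 = 10^-2.28 = 0.0052481, K2/[H⁺] = 10^-0.90 = 0.12589
α₁ = 1/(1 + 0.0052481 + 0.12589) = 1/1.1311 = 0.8841; α₂ = α₁·K2/[H⁺] = 0.1113
α₁ + 2α₂ = 1.1067
DIC = CA / (α₁ + 2α₂) = 2.45 / 1.1067 = 2.21 mmol/kg

DIC = 2.21 mmol/kg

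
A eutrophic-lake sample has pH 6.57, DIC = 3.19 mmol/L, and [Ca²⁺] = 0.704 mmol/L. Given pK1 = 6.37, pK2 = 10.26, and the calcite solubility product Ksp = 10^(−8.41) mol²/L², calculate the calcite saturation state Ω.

α₂ = 1 / (1 + [H⁺]/K2 + [H⁺]²/(K1K2)) = 1 / (1 + 10^+3.69 + 10^+3.49)
   = 1 / (1 + 4897.8 + 3090.3) = 1/7989.1 = 0.0001252
[CO3²⁻] = α₂ × DIC = 0.0001252 × 3.19 = 0.0003993 mmol/L = 0.3993 μmol/L
Ksp = 10^(−8.41) = 3.890×10^-9
Ω = [Ca²⁺][CO3²⁻]/Ksp = (0.704×10^-3)(3.993×10^-7) / 3.890×10^-9 = 0.0723

Ω = 0.0723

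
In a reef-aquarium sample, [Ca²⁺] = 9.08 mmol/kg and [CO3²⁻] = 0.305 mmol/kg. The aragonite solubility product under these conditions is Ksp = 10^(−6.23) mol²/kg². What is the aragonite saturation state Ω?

Ksp = 10^(−6.23) = 5.888×10^-7
Ω = [Ca²⁺][CO3²⁻]/Ksp = (9.08×10^-3)(0.305×10^-3) / 5.888×10^-7 = 4.70

Ω = 4.70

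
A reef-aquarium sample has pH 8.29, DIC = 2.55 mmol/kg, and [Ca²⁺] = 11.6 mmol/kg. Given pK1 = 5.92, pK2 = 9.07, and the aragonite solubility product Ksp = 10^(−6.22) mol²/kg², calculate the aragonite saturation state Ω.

α₂ = 1 / (1 + [H⁺]/K2 + [H⁺]²/(K1K2)) = 1 / (1 + 10^+0.78 + 10^-1.59)
   = 1 / (1 + 6.0256 + 0.025704) = 1/7.0513 = 0.1418
[CO3²⁻] = α₂ × DIC = 0.1418 × 2.55 = 0.3616 mmol/kg
Ksp = 10^(−6.22) = 6.026×10^-7
Ω = [Ca²⁺][CO3²⁻]/Ksp = (11.6×10^-3)(3.616×10^-4) / 6.026×10^-7 = 6.96

Ω = 6.96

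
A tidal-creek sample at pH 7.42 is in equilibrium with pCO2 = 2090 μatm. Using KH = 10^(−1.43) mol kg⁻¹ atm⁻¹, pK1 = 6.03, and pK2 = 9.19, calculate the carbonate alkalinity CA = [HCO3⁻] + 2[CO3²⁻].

CA = 1.97 mmol/kg

[CO2*] = KH · pCO2 = 10^(−1.43) × 2090×10^-6 = 7.765×10^-5 mol/kg
α₀ = 1/(1 + K1/[H⁺] + K1K2/[H⁺]²) = 1/(1 + 10^+1.39 + 10^-0.38) = 0.03851
DIC = [CO2*]/α₀ = 7.765×10^-5 / 0.03851 = 2.016 mmol/kg
CA = (α₁ + 2α₂)·DIC = (0.9454 + 2×0.01606) × 2.016 = 1.97 mmol/kg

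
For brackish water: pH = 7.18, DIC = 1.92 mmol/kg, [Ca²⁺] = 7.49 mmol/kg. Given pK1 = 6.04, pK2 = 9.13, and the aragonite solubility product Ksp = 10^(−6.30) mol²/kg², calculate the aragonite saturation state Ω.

Ω = 0.297

α₂ = 1 / (1 + [H⁺]/K2 + [H⁺]²/(K1K2)) = 1 / (1 + 10^+1.95 + 10^+0.81)
   = 1 / (1 + 89.125 + 6.4565) = 1/96.582 = 0.01035
[CO3²⁻] = α₂ × DIC = 0.01035 × 1.92 = 0.01988 mmol/kg = 19.88 μmol/kg
Ksp = 10^(−6.30) = 5.012×10^-7
Ω = [Ca²⁺][CO3²⁻]/Ksp = (7.49×10^-3)(1.988×10^-5) / 5.012×10^-7 = 0.297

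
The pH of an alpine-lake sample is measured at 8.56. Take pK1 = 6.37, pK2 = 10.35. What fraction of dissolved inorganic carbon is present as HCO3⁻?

α₁ = 1 / (1 + [H⁺]/K1 + K2/[H⁺]) = 1 / (1 + 10^-2.19 + 10^-1.79)
   = 1 / (1 + 0.0064565 + 0.016218) = 1/1.0227 = 0.9778

α₁ = 0.978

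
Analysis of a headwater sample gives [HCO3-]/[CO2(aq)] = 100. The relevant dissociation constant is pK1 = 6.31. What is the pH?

pH = 8.31

From K1 = [H⁺][HCO3-]/[CO2(aq)]:  pH = pK1 + log₁₀([HCO3-]/[CO2(aq)])
log₁₀(100) = +2.000
pH = 6.31 + (+2.000) = 8.31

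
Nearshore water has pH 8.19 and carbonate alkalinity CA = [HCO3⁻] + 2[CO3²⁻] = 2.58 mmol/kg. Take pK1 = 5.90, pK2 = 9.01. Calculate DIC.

DIC = 2.29 mmol/kg

CA = [HCO3⁻] + 2[CO3²⁻] = (α₁ + 2α₂)·DIC
At pH 8.19: [H⁺]/K1 = 10^-2.29 = 0.0051286, K2/[H⁺] = 10^-0.82 = 0.15136
α₁ = 1/(1 + 0.0051286 + 0.15136) = 1/1.1565 = 0.8647; α₂ = α₁·K2/[H⁺] = 0.1309
α₁ + 2α₂ = 1.1264
DIC = CA / (α₁ + 2α₂) = 2.58 / 1.1264 = 2.29 mmol/kg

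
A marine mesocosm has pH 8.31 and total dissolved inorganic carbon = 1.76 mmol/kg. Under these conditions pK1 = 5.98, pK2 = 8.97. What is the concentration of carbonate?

α₂ = 1 / (1 + [H⁺]/K2 + [H⁺]²/(K1K2)) = 1 / (1 + 10^+0.66 + 10^-1.67)
   = 1 / (1 + 4.5709 + 0.021380) = 1/5.5923 = 0.1788
[CO3²⁻] = α₂ × DIC = 0.1788 × 1.76 = 0.315 mmol/kg

[CO3²⁻] = 0.315 mmol/kg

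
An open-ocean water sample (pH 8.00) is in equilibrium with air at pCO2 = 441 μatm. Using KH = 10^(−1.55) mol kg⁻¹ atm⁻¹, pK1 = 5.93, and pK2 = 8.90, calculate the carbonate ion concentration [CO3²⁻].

[CO3²⁻] = 0.184 mmol/kg

[CO2*] = KH · pCO2 = 10^(−1.55) × 441×10^-6 = 1.243×10^-5 mol/kg
α₀ = 1/(1 + K1/[H⁺] + K1K2/[H⁺]²) = 1/(1 + 10^+2.07 + 10^+1.17) = 0.007503
DIC = [CO2*]/α₀ = 1.243×10^-5 / 0.007503 = 1.657 mmol/kg
[CO3²⁻] = α₂·DIC; α₂ = 0.1110, so [CO3²⁻] = 0.1110 × 1.657 = 0.184 mmol/kg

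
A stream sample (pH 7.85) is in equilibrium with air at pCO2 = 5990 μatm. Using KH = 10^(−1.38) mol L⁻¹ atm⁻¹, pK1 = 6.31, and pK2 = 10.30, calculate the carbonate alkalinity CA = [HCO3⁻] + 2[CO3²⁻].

CA = 8.72 mmol/L

[CO2*] = KH · pCO2 = 10^(−1.38) × 5990×10^-6 = 2.497×10^-4 mol/L
α₀ = 1/(1 + K1/[H⁺] + K1K2/[H⁺]²) = 1/(1 + 10^+1.54 + 10^-0.91) = 0.02794
DIC = [CO2*]/α₀ = 2.497×10^-4 / 0.02794 = 8.939 mmol/L
CA = (α₁ + 2α₂)·DIC = (0.9686 + 2×0.003437) × 8.939 = 8.72 mmol/L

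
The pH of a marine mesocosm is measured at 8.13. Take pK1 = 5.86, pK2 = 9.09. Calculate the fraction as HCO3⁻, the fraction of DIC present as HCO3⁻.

α₁ = 1 / (1 + [H⁺]/K1 + K2/[H⁺]) = 1 / (1 + 10^-2.27 + 10^-0.96)
   = 1 / (1 + 0.0053703 + 0.10965) = 1/1.1150 = 0.8968

α₁ = 0.897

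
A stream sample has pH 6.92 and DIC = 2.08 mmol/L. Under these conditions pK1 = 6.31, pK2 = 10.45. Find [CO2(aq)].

α₀ = 1 / (1 + K1/[H⁺] + K1K2/[H⁺]²) = 1 / (1 + 10^+0.61 + 10^-2.92)
   = 1 / (1 + 4.0738 + 0.0012023) = 1/5.0750 = 0.1970
[CO2*] = α₀ × DIC = 0.1970 × 2.08 = 0.410 mmol/L

[CO2*] = 0.410 mmol/L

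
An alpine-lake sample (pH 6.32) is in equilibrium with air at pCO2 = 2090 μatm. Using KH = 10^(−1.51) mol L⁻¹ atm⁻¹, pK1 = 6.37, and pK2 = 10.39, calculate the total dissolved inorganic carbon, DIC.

[CO2*] = KH · pCO2 = 10^(−1.51) × 2090×10^-6 = 6.459×10^-5 mol/L
α₀ = 1/(1 + K1/[H⁺] + K1K2/[H⁺]²) = 1/(1 + 10^-0.05 + 10^-4.12) = 0.5287
DIC = [CO2*]/α₀ = 6.459×10^-5 / 0.5287 = 0.122 mmol/L

DIC = 0.122 mmol/L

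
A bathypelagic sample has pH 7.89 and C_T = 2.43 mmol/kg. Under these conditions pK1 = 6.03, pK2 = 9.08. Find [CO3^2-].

[CO3²⁻] = 0.145 mmol/kg

α₂ = 1 / (1 + [H⁺]/K2 + [H⁺]²/(K1K2)) = 1 / (1 + 10^+1.19 + 10^-0.67)
   = 1 / (1 + 15.488 + 0.21380) = 1/16.702 = 0.05987
[CO3²⁻] = α₂ × DIC = 0.05987 × 2.43 = 0.145 mmol/kg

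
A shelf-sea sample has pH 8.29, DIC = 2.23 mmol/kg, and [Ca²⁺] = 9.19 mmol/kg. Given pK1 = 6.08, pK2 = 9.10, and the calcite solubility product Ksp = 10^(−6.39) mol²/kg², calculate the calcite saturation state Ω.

α₂ = 1 / (1 + [H⁺]/K2 + [H⁺]²/(K1K2)) = 1 / (1 + 10^+0.81 + 10^-1.40)
   = 1 / (1 + 6.4565 + 0.039811) = 1/7.4964 = 0.1334
[CO3²⁻] = α₂ × DIC = 0.1334 × 2.23 = 0.2975 mmol/kg
Ksp = 10^(−6.39) = 4.074×10^-7
Ω = [Ca²⁺][CO3²⁻]/Ksp = (9.19×10^-3)(2.975×10^-4) / 4.074×10^-7 = 6.71

Ω = 6.71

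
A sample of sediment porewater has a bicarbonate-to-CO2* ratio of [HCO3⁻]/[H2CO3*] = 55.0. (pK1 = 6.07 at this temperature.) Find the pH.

pH = 7.81

From K1 = [H⁺][HCO3⁻]/[H2CO3*]:  pH = pK1 + log₁₀([HCO3⁻]/[H2CO3*])
log₁₀(55.0) = +1.740
pH = 6.07 + (+1.740) = 7.81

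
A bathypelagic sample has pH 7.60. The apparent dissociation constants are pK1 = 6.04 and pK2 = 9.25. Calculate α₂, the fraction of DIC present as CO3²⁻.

α₂ = 1 / (1 + [H⁺]/K2 + [H⁺]²/(K1K2)) = 1 / (1 + 10^+1.65 + 10^+0.09)
   = 1 / (1 + 44.668 + 1.2303) = 1/46.899 = 0.02132

α₂ = 0.0213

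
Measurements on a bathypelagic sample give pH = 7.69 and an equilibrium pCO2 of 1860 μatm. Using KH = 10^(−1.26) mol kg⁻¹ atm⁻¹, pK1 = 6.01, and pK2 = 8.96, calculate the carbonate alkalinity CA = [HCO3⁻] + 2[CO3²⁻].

[CO2*] = KH · pCO2 = 10^(−1.26) × 1860×10^-6 = 1.022×10^-4 mol/kg
α₀ = 1/(1 + K1/[H⁺] + K1K2/[H⁺]²) = 1/(1 + 10^+1.68 + 10^+0.41) = 0.01944
DIC = [CO2*]/α₀ = 1.022×10^-4 / 0.01944 = 5.257 mmol/kg
CA = (α₁ + 2α₂)·DIC = (0.9306 + 2×0.04998) × 5.257 = 5.42 mmol/kg

CA = 5.42 mmol/kg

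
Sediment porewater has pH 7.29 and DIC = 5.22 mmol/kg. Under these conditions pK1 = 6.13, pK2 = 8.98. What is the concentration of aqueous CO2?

[CO2*] = 0.331 mmol/kg

α₀ = 1 / (1 + K1/[H⁺] + K1K2/[H⁺]²) = 1 / (1 + 10^+1.16 + 10^-0.53)
   = 1 / (1 + 14.454 + 0.29512) = 1/15.750 = 0.06349
[CO2*] = α₀ × DIC = 0.06349 × 5.22 = 0.331 mmol/kg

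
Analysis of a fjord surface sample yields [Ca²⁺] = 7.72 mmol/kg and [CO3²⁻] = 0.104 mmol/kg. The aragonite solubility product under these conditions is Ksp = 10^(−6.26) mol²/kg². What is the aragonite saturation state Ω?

Ksp = 10^(−6.26) = 5.495×10^-7
Ω = [Ca²⁺][CO3²⁻]/Ksp = (7.72×10^-3)(0.104×10^-3) / 5.495×10^-7 = 1.46

Ω = 1.46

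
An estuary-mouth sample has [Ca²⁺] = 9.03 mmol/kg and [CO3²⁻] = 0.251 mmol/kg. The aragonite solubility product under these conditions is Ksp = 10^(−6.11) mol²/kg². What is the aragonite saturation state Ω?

Ksp = 10^(−6.11) = 7.762×10^-7
Ω = [Ca²⁺][CO3²⁻]/Ksp = (9.03×10^-3)(0.251×10^-3) / 7.762×10^-7 = 2.92

Ω = 2.92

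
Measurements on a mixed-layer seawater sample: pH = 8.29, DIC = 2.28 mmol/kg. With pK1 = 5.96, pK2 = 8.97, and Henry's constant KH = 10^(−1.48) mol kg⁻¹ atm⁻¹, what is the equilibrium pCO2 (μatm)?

α₀ = 1 / (1 + K1/[H⁺] + K1K2/[H⁺]²) = 1 / (1 + 10^+2.33 + 10^+1.65)
   = 1 / (1 + 213.80 + 44.668) = 1/259.46 = 0.003854
[CO2*] = α₀ × DIC = 0.003854 × 2.28 = 0.008787 mmol/kg = 8.787 μmol/kg
pCO2 = [CO2*]/KH = 8.787×10^-6 / 3.311×10^-2 = 265 μatm

pCO2 = 265 μatm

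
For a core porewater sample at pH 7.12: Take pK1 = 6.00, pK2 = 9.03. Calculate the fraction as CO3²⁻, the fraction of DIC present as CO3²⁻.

α₂ = 1 / (1 + [H⁺]/K2 + [H⁺]²/(K1K2)) = 1 / (1 + 10^+1.91 + 10^+0.79)
   = 1 / (1 + 81.283 + 6.1660) = 1/88.449 = 0.01131

α₂ = 0.0113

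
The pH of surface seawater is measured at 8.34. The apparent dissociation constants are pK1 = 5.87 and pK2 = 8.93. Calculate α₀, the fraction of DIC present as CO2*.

α₀ = 0.00269

α₀ = 1 / (1 + K1/[H⁺] + K1K2/[H⁺]²) = 1 / (1 + 10^+2.47 + 10^+1.88)
   = 1 / (1 + 295.12 + 75.858) = 1/371.98 = 0.002688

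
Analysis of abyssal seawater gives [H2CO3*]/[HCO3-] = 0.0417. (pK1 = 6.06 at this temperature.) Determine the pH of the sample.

From K1 = [H⁺][HCO3-]/[H2CO3*]:  pH = pK1 − log₁₀([H2CO3*]/[HCO3-])
log₁₀(0.0417) = -1.380
pH = 6.06 − (-1.380) = 7.44

pH = 7.44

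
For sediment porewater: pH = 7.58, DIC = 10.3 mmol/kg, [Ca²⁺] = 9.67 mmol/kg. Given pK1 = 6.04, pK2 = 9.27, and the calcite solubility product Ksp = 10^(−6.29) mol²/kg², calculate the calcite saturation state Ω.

Ω = 3.78

α₂ = 1 / (1 + [H⁺]/K2 + [H⁺]²/(K1K2)) = 1 / (1 + 10^+1.69 + 10^+0.15)
   = 1 / (1 + 48.978 + 1.4125) = 1/51.390 = 0.01946
[CO3²⁻] = α₂ × DIC = 0.01946 × 10.3 = 0.2004 mmol/kg
Ksp = 10^(−6.29) = 5.129×10^-7
Ω = [Ca²⁺][CO3²⁻]/Ksp = (9.67×10^-3)(2.004×10^-4) / 5.129×10^-7 = 3.78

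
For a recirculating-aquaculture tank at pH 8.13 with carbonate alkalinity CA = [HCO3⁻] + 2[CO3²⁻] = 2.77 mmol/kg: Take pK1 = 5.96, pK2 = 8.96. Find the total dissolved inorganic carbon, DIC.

DIC = 2.47 mmol/kg

CA = [HCO3⁻] + 2[CO3²⁻] = (α₁ + 2α₂)·DIC
At pH 8.13: [H⁺]/K1 = 10^-2.17 = 0.0067608, K2/[H⁺] = 10^-0.83 = 0.14791
α₁ = 1/(1 + 0.0067608 + 0.14791) = 1/1.1547 = 0.8660; α₂ = α₁·K2/[H⁺] = 0.1281
α₁ + 2α₂ = 1.1222
DIC = CA / (α₁ + 2α₂) = 2.77 / 1.1222 = 2.47 mmol/kg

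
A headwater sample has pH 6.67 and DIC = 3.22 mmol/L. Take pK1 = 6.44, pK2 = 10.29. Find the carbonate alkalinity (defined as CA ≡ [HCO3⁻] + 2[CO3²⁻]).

CA = 2.03 mmol/L

CA = [HCO3⁻] + 2[CO3²⁻] = (α₁ + 2α₂)·DIC
At pH 6.67: [H⁺]/K1 = 10^-0.23 = 0.58884, K2/[H⁺] = 10^-3.62 = 0.00023988
α₁ = 1/(1 + 0.58884 + 0.00023988) = 1/1.5891 = 0.6293; α₂ = α₁·K2/[H⁺] = 0.0001510
α₁ + 2α₂ = 0.6296
CA = 0.6296 × 3.22 = 2.03 mmol/L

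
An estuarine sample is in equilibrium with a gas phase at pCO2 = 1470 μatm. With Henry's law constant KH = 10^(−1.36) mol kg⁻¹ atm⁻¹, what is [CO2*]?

[CO2*] = 64.2 μmol/kg

KH = 10^(−1.36) = 4.365×10^-2 mol kg⁻¹ atm⁻¹
[CO2*] = KH · pCO2 = 4.365×10^-2 × 1470×10^-6 atm = 6.42×10^-5 mol/kg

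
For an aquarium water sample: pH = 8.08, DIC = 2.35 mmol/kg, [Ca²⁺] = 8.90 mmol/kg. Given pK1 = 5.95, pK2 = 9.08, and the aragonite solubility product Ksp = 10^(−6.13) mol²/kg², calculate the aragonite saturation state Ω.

α₂ = 1 / (1 + [H⁺]/K2 + [H⁺]²/(K1K2)) = 1 / (1 + 10^+1.00 + 10^-1.13)
   = 1 / (1 + 10.000 + 0.074131) = 1/11.074 = 0.09030
[CO3²⁻] = α₂ × DIC = 0.09030 × 2.35 = 0.2122 mmol/kg
Ksp = 10^(−6.13) = 7.413×10^-7
Ω = [Ca²⁺][CO3²⁻]/Ksp = (8.90×10^-3)(2.122×10^-4) / 7.413×10^-7 = 2.55

Ω = 2.55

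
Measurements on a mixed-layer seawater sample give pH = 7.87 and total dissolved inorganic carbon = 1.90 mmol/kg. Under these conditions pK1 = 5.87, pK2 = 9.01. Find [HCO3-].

[HCO3⁻] = 1.76 mmol/kg

α₁ = 1 / (1 + [H⁺]/K1 + K2/[H⁺]) = 1 / (1 + 10^-2.00 + 10^-1.14)
   = 1 / (1 + 0.010000 + 0.072444) = 1/1.0824 = 0.9238
[HCO3⁻] = α₁ × DIC = 0.9238 × 1.90 = 1.76 mmol/kg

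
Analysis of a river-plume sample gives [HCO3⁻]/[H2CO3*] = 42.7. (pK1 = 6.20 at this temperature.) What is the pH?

From K1 = [H⁺][HCO3⁻]/[H2CO3*]:  pH = pK1 + log₁₀([HCO3⁻]/[H2CO3*])
log₁₀(42.7) = +1.630
pH = 6.20 + (+1.630) = 7.83

pH = 7.83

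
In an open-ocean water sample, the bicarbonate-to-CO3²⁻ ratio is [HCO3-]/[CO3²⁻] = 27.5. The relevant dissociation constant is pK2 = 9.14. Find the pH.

From K2 = [H⁺][CO3²⁻]/[HCO3-]:  pH = pK2 − log₁₀([HCO3-]/[CO3²⁻])
log₁₀(27.5) = +1.439
pH = 9.14 − (+1.439) = 7.70

pH = 7.70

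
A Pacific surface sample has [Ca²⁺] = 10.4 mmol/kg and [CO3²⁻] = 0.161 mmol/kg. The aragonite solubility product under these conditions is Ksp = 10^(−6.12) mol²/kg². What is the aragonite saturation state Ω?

Ksp = 10^(−6.12) = 7.586×10^-7
Ω = [Ca²⁺][CO3²⁻]/Ksp = (10.4×10^-3)(0.161×10^-3) / 7.586×10^-7 = 2.21

Ω = 2.21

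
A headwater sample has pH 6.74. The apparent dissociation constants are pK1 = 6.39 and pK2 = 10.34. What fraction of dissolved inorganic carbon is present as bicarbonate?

α₁ = 1 / (1 + [H⁺]/K1 + K2/[H⁺]) = 1 / (1 + 10^-0.35 + 10^-3.60)
   = 1 / (1 + 0.44668 + 0.00025119) = 1/1.4469 = 0.6911

α₁ = 0.691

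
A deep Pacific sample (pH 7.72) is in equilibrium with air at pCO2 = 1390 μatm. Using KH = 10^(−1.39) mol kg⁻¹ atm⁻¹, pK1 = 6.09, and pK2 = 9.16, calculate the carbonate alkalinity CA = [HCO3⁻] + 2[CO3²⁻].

CA = 2.59 mmol/kg

[CO2*] = KH · pCO2 = 10^(−1.39) × 1390×10^-6 = 5.663×10^-5 mol/kg
α₀ = 1/(1 + K1/[H⁺] + K1K2/[H⁺]²) = 1/(1 + 10^+1.63 + 10^+0.19) = 0.02212
DIC = [CO2*]/α₀ = 5.663×10^-5 / 0.02212 = 2.560 mmol/kg
CA = (α₁ + 2α₂)·DIC = (0.9436 + 2×0.03426) × 2.560 = 2.59 mmol/kg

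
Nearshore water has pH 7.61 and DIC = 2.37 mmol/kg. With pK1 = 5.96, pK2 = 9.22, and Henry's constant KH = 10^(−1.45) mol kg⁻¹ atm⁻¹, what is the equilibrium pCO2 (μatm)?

pCO2 = 1430 μatm

α₀ = 1 / (1 + K1/[H⁺] + K1K2/[H⁺]²) = 1 / (1 + 10^+1.65 + 10^+0.04)
   = 1 / (1 + 44.668 + 1.0965) = 1/46.765 = 0.02138
[CO2*] = α₀ × DIC = 0.02138 × 2.37 = 0.05068 mmol/kg
pCO2 = [CO2*]/KH = 5.068×10^-5 / 3.548×10^-2 = 1430 μatm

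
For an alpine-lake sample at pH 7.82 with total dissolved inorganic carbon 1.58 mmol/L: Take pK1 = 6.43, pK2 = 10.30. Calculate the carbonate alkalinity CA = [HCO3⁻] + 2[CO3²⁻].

CA = 1.52 mmol/L

CA = [HCO3⁻] + 2[CO3²⁻] = (α₁ + 2α₂)·DIC
At pH 7.82: [H⁺]/K1 = 10^-1.39 = 0.040738, K2/[H⁺] = 10^-2.48 = 0.0033113
α₁ = 1/(1 + 0.040738 + 0.0033113) = 1/1.0440 = 0.9578; α₂ = α₁·K2/[H⁺] = 0.003172
α₁ + 2α₂ = 0.9642
CA = 0.9642 × 1.58 = 1.52 mmol/L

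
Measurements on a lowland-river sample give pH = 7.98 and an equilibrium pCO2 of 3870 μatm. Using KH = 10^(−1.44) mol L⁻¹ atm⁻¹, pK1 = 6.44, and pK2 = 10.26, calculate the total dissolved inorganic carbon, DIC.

DIC = 5.04 mmol/L

[CO2*] = KH · pCO2 = 10^(−1.44) × 3870×10^-6 = 1.405×10^-4 mol/L
α₀ = 1/(1 + K1/[H⁺] + K1K2/[H⁺]²) = 1/(1 + 10^+1.54 + 10^-0.74) = 0.02789
DIC = [CO2*]/α₀ = 1.405×10^-4 / 0.02789 = 5.04 mmol/L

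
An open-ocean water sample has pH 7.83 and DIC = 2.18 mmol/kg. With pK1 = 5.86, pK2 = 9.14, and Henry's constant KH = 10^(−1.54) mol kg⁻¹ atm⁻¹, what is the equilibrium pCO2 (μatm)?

α₀ = 1 / (1 + K1/[H⁺] + K1K2/[H⁺]²) = 1 / (1 + 10^+1.97 + 10^+0.66)
   = 1 / (1 + 93.325 + 4.5709) = 1/98.896 = 0.01011
[CO2*] = α₀ × DIC = 0.01011 × 2.18 = 0.02204 mmol/kg
pCO2 = [CO2*]/KH = 2.204×10^-5 / 2.884×10^-2 = 764 μatm

pCO2 = 764 μatm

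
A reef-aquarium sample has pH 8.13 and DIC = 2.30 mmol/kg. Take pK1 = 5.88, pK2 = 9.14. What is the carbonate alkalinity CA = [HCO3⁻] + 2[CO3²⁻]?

CA = 2.49 mmol/kg

CA = [HCO3⁻] + 2[CO3²⁻] = (α₁ + 2α₂)·DIC
At pH 8.13: [H⁺]/K1 = 10^-2.25 = 0.0056234, K2/[H⁺] = 10^-1.01 = 0.097724
α₁ = 1/(1 + 0.0056234 + 0.097724) = 1/1.1033 = 0.9063; α₂ = α₁·K2/[H⁺] = 0.08857
α₁ + 2α₂ = 1.0835
CA = 1.0835 × 2.30 = 2.49 mmol/kg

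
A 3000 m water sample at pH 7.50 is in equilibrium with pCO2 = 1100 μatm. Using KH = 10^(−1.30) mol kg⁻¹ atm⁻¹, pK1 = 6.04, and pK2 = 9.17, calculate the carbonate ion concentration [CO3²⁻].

[CO3²⁻] = 0.0340 mmol/kg

[CO2*] = KH · pCO2 = 10^(−1.30) × 1100×10^-6 = 5.513×10^-5 mol/kg
α₀ = 1/(1 + K1/[H⁺] + K1K2/[H⁺]²) = 1/(1 + 10^+1.46 + 10^-0.21) = 0.03283
DIC = [CO2*]/α₀ = 5.513×10^-5 / 0.03283 = 1.679 mmol/kg
[CO3²⁻] = α₂·DIC; α₂ = 0.02024, so [CO3²⁻] = 0.02024 × 1.679 = 0.0340 mmol/kg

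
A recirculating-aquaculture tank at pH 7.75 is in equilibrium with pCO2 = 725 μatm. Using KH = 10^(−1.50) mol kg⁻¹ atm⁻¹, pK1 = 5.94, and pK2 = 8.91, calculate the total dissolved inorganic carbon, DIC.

[CO2*] = KH · pCO2 = 10^(−1.50) × 725×10^-6 = 2.293×10^-5 mol/kg
α₀ = 1/(1 + K1/[H⁺] + K1K2/[H⁺]²) = 1/(1 + 10^+1.81 + 10^+0.65) = 0.01428
DIC = [CO2*]/α₀ = 2.293×10^-5 / 0.01428 = 1.61 mmol/kg

DIC = 1.61 mmol/kg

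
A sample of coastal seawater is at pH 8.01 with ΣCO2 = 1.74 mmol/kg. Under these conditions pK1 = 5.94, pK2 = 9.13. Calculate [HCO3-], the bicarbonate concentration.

α₁ = 1 / (1 + [H⁺]/K1 + K2/[H⁺]) = 1 / (1 + 10^-2.07 + 10^-1.12)
   = 1 / (1 + 0.0085114 + 0.075858) = 1/1.0844 = 0.9222
[HCO3⁻] = α₁ × DIC = 0.9222 × 1.74 = 1.60 mmol/kg

[HCO3⁻] = 1.60 mmol/kg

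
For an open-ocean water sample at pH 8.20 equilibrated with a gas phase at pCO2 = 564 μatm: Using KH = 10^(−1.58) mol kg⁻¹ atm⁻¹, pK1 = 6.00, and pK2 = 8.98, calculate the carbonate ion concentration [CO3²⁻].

[CO3²⁻] = 0.390 mmol/kg

[CO2*] = KH · pCO2 = 10^(−1.58) × 564×10^-6 = 1.483×10^-5 mol/kg
α₀ = 1/(1 + K1/[H⁺] + K1K2/[H⁺]²) = 1/(1 + 10^+2.20 + 10^+1.42) = 0.005382
DIC = [CO2*]/α₀ = 1.483×10^-5 / 0.005382 = 2.756 mmol/kg
[CO3²⁻] = α₂·DIC; α₂ = 0.1416, so [CO3²⁻] = 0.1416 × 2.756 = 0.390 mmol/kg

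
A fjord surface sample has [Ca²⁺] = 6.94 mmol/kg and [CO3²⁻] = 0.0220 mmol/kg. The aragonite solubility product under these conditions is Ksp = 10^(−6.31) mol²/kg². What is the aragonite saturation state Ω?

Ksp = 10^(−6.31) = 4.898×10^-7
Ω = [Ca²⁺][CO3²⁻]/Ksp = (6.94×10^-3)(0.0220×10^-3) / 4.898×10^-7 = 0.312

Ω = 0.312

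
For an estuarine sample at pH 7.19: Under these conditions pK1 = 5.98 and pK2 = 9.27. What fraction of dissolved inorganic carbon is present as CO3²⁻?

α₂ = 1 / (1 + [H⁺]/K2 + [H⁺]²/(K1K2)) = 1 / (1 + 10^+2.08 + 10^+0.87)
   = 1 / (1 + 120.23 + 7.4131) = 1/128.64 = 0.007774

α₂ = 0.00777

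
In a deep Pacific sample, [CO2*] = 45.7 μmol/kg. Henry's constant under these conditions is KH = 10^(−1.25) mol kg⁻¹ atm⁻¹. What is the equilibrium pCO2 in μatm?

KH = 10^(−1.25) = 5.623×10^-2 mol kg⁻¹ atm⁻¹
pCO2 = [CO2*]/KH = 45.7×10^-6 / 5.623×10^-2 = 8.13×10^-4 atm = 813 μatm

pCO2 = 813 μatm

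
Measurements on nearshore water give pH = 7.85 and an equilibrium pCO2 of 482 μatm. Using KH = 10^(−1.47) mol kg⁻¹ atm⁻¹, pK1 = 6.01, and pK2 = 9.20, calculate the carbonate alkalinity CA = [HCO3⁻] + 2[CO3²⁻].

CA = 1.23 mmol/kg

[CO2*] = KH · pCO2 = 10^(−1.47) × 482×10^-6 = 1.633×10^-5 mol/kg
α₀ = 1/(1 + K1/[H⁺] + K1K2/[H⁺]²) = 1/(1 + 10^+1.84 + 10^+0.49) = 0.01365
DIC = [CO2*]/α₀ = 1.633×10^-5 / 0.01365 = 1.197 mmol/kg
CA = (α₁ + 2α₂)·DIC = (0.9442 + 2×0.04217) × 1.197 = 1.23 mmol/kg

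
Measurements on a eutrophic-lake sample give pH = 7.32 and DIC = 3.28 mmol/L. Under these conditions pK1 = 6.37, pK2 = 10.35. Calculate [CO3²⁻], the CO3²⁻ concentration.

[CO3²⁻] = 2.75 μmol/L

α₂ = 1 / (1 + [H⁺]/K2 + [H⁺]²/(K1K2)) = 1 / (1 + 10^+3.03 + 10^+2.08)
   = 1 / (1 + 1071.5 + 120.23) = 1/1192.7 = 0.0008384
[CO3²⁻] = α₂ × DIC = 0.0008384 × 3.28 = 0.00275 mmol/L = 2.75 μmol/L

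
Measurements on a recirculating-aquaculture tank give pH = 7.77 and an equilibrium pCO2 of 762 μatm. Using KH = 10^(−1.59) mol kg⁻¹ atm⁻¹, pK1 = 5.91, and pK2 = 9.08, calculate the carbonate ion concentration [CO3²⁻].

[CO3²⁻] = 0.0695 mmol/kg

[CO2*] = KH · pCO2 = 10^(−1.59) × 762×10^-6 = 1.959×10^-5 mol/kg
α₀ = 1/(1 + K1/[H⁺] + K1K2/[H⁺]²) = 1/(1 + 10^+1.86 + 10^+0.55) = 0.01299
DIC = [CO2*]/α₀ = 1.959×10^-5 / 0.01299 = 1.508 mmol/kg
[CO3²⁻] = α₂·DIC; α₂ = 0.04608, so [CO3²⁻] = 0.04608 × 1.508 = 0.0695 mmol/kg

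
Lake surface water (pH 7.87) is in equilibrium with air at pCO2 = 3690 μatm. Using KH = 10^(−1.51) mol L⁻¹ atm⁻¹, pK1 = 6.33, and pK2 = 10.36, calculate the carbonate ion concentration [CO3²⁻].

[CO2*] = KH · pCO2 = 10^(−1.51) × 3690×10^-6 = 1.140×10^-4 mol/L
α₀ = 1/(1 + K1/[H⁺] + K1K2/[H⁺]²) = 1/(1 + 10^+1.54 + 10^-0.95) = 0.02794
DIC = [CO2*]/α₀ = 1.140×10^-4 / 0.02794 = 4.081 mmol/L
[CO3²⁻] = α₂·DIC; α₂ = 0.003135, so [CO3²⁻] = 0.003135 × 4.081 = 0.0128 mmol/L = 12.8 μmol/L

[CO3²⁻] = 12.8 μmol/L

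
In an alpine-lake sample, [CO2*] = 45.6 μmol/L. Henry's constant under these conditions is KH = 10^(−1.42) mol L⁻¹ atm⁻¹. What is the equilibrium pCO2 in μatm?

KH = 10^(−1.42) = 3.802×10^-2 mol L⁻¹ atm⁻¹
pCO2 = [CO2*]/KH = 45.6×10^-6 / 3.802×10^-2 = 1.20×10^-3 atm = 1200 μatm

pCO2 = 1200 μatm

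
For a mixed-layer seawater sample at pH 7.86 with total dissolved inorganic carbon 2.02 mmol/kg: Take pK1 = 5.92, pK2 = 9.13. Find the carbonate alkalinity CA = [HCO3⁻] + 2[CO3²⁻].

CA = [HCO3⁻] + 2[CO3²⁻] = (α₁ + 2α₂)·DIC
At pH 7.86: [H⁺]/K1 = 10^-1.94 = 0.011482, K2/[H⁺] = 10^-1.27 = 0.053703
α₁ = 1/(1 + 0.011482 + 0.053703) = 1/1.0652 = 0.9388; α₂ = α₁·K2/[H⁺] = 0.05042
α₁ + 2α₂ = 1.0396
CA = 1.0396 × 2.02 = 2.10 mmol/kg

CA = 2.10 mmol/kg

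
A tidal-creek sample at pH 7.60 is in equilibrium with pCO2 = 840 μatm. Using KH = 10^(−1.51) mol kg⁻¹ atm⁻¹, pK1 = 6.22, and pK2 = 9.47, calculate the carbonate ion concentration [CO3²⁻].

[CO2*] = KH · pCO2 = 10^(−1.51) × 840×10^-6 = 2.596×10^-5 mol/kg
α₀ = 1/(1 + K1/[H⁺] + K1K2/[H⁺]²) = 1/(1 + 10^+1.38 + 10^-0.49) = 0.03951
DIC = [CO2*]/α₀ = 2.596×10^-5 / 0.03951 = 0.6571 mmol/kg
[CO3²⁻] = α₂·DIC; α₂ = 0.01278, so [CO3²⁻] = 0.01278 × 0.6571 = 0.00840 mmol/kg = 8.40 μmol/kg

[CO3²⁻] = 8.40 μmol/kg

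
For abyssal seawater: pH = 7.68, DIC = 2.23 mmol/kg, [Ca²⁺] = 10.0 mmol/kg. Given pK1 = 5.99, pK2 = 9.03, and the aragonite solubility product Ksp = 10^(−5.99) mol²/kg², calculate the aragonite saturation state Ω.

α₂ = 1 / (1 + [H⁺]/K2 + [H⁺]²/(K1K2)) = 1 / (1 + 10^+1.35 + 10^-0.34)
   = 1 / (1 + 22.387 + 0.45709) = 1/23.844 = 0.04194
[CO3²⁻] = α₂ × DIC = 0.04194 × 2.23 = 0.09352 mmol/kg
Ksp = 10^(−5.99) = 1.023×10^-6
Ω = [Ca²⁺][CO3²⁻]/Ksp = (10.0×10^-3)(9.352×10^-5) / 1.023×10^-6 = 0.914

Ω = 0.914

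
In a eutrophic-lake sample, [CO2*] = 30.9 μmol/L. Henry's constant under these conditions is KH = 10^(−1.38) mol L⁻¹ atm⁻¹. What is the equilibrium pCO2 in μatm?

pCO2 = 741 μatm

KH = 10^(−1.38) = 4.169×10^-2 mol L⁻¹ atm⁻¹
pCO2 = [CO2*]/KH = 30.9×10^-6 / 4.169×10^-2 = 7.41×10^-4 atm = 741 μatm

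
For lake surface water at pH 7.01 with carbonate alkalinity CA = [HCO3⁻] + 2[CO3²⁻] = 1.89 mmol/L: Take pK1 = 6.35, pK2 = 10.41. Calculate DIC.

CA = [HCO3⁻] + 2[CO3²⁻] = (α₁ + 2α₂)·DIC
At pH 7.01: [H⁺]/K1 = 10^-0.66 = 0.21878, K2/[H⁺] = 10^-3.40 = 0.00039811
α₁ = 1/(1 + 0.21878 + 0.00039811) = 1/1.2192 = 0.8202; α₂ = α₁·K2/[H⁺] = 0.0003265
α₁ + 2α₂ = 0.8209
DIC = CA / (α₁ + 2α₂) = 1.89 / 0.8209 = 2.30 mmol/L

DIC = 2.30 mmol/L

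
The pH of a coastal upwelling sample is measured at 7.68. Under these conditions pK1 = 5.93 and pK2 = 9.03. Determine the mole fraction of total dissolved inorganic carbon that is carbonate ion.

α₂ = 0.0420

α₂ = 1 / (1 + [H⁺]/K2 + [H⁺]²/(K1K2)) = 1 / (1 + 10^+1.35 + 10^-0.40)
   = 1 / (1 + 22.387 + 0.39811) = 1/23.785 = 0.04204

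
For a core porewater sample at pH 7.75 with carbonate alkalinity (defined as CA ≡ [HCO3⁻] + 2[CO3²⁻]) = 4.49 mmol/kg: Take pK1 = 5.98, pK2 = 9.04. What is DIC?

CA = [HCO3⁻] + 2[CO3²⁻] = (α₁ + 2α₂)·DIC
At pH 7.75: [H⁺]/K1 = 10^-1.77 = 0.016982, K2/[H⁺] = 10^-1.29 = 0.051286
α₁ = 1/(1 + 0.016982 + 0.051286) = 1/1.0683 = 0.9361; α₂ = α₁·K2/[H⁺] = 0.04801
α₁ + 2α₂ = 1.0321
DIC = CA / (α₁ + 2α₂) = 4.49 / 1.0321 = 4.35 mmol/kg

DIC = 4.35 mmol/kg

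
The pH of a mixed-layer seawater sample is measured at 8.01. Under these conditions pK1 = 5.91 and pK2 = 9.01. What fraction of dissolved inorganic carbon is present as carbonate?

α₂ = 0.0903

α₂ = 1 / (1 + [H⁺]/K2 + [H⁺]²/(K1K2)) = 1 / (1 + 10^+1.00 + 10^-1.10)
   = 1 / (1 + 10.000 + 0.079433) = 1/11.079 = 0.09026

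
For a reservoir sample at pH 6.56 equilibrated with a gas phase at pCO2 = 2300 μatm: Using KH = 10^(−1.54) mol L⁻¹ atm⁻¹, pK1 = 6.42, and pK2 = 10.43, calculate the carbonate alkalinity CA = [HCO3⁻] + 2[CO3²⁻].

CA = 0.0916 mmol/L

[CO2*] = KH · pCO2 = 10^(−1.54) × 2300×10^-6 = 6.633×10^-5 mol/L
α₀ = 1/(1 + K1/[H⁺] + K1K2/[H⁺]²) = 1/(1 + 10^+0.14 + 10^-3.73) = 0.4201
DIC = [CO2*]/α₀ = 6.633×10^-5 / 0.4201 = 0.1579 mmol/L
CA = (α₁ + 2α₂)·DIC = (0.5799 + 2×7.822×10^-5) × 0.1579 = 0.0916 mmol/L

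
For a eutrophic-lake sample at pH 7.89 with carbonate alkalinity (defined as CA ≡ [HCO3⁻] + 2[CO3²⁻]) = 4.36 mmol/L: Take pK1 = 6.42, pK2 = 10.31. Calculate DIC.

DIC = 4.49 mmol/L

CA = [HCO3⁻] + 2[CO3²⁻] = (α₁ + 2α₂)·DIC
At pH 7.89: [H⁺]/K1 = 10^-1.47 = 0.033884, K2/[H⁺] = 10^-2.42 = 0.0038019
α₁ = 1/(1 + 0.033884 + 0.0038019) = 1/1.0377 = 0.9637; α₂ = α₁·K2/[H⁺] = 0.003664
α₁ + 2α₂ = 0.9710
DIC = CA / (α₁ + 2α₂) = 4.36 / 0.9710 = 4.49 mmol/L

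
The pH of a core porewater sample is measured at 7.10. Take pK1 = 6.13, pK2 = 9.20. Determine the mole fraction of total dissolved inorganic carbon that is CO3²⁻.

α₂ = 0.00712

α₂ = 1 / (1 + [H⁺]/K2 + [H⁺]²/(K1K2)) = 1 / (1 + 10^+2.10 + 10^+1.13)
   = 1 / (1 + 125.89 + 13.490) = 1/140.38 = 0.007123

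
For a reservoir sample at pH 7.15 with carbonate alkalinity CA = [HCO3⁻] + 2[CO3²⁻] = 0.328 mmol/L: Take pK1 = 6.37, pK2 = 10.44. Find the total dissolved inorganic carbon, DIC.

DIC = 0.382 mmol/L

CA = [HCO3⁻] + 2[CO3²⁻] = (α₁ + 2α₂)·DIC
At pH 7.15: [H⁺]/K1 = 10^-0.78 = 0.16596, K2/[H⁺] = 10^-3.29 = 0.00051286
α₁ = 1/(1 + 0.16596 + 0.00051286) = 1/1.1665 = 0.8573; α₂ = α₁·K2/[H⁺] = 0.0004397
α₁ + 2α₂ = 0.8582
DIC = CA / (α₁ + 2α₂) = 0.328 / 0.8582 = 0.382 mmol/L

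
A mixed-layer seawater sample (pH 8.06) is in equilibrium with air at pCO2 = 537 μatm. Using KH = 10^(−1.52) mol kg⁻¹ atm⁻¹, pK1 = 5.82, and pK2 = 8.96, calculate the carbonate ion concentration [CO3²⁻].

[CO3²⁻] = 0.355 mmol/kg

[CO2*] = KH · pCO2 = 10^(−1.52) × 537×10^-6 = 1.622×10^-5 mol/kg
α₀ = 1/(1 + K1/[H⁺] + K1K2/[H⁺]²) = 1/(1 + 10^+2.24 + 10^+1.34) = 0.005085
DIC = [CO2*]/α₀ = 1.622×10^-5 / 0.005085 = 3.189 mmol/kg
[CO3²⁻] = α₂·DIC; α₂ = 0.1112, so [CO3²⁻] = 0.1112 × 3.189 = 0.355 mmol/kg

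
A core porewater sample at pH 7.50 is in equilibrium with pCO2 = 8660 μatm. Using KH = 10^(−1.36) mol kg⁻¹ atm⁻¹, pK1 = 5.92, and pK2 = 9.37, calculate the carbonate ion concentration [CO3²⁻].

[CO2*] = KH · pCO2 = 10^(−1.36) × 8660×10^-6 = 3.780×10^-4 mol/kg
α₀ = 1/(1 + K1/[H⁺] + K1K2/[H⁺]²) = 1/(1 + 10^+1.58 + 10^-0.29) = 0.02530
DIC = [CO2*]/α₀ = 3.780×10^-4 / 0.02530 = 14.94 mmol/kg
[CO3²⁻] = α₂·DIC; α₂ = 0.01297, so [CO3²⁻] = 0.01297 × 14.94 = 0.194 mmol/kg

[CO3²⁻] = 0.194 mmol/kg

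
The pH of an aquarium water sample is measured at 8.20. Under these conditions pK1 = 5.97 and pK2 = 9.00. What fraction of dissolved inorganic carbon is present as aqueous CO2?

α₀ = 0.00506

α₀ = 1 / (1 + K1/[H⁺] + K1K2/[H⁺]²) = 1 / (1 + 10^+2.23 + 10^+1.43)
   = 1 / (1 + 169.82 + 26.915) = 1/197.74 = 0.005057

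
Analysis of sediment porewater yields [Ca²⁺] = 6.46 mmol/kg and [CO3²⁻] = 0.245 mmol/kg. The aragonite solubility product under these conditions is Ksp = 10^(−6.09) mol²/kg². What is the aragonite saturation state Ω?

Ω = 1.95

Ksp = 10^(−6.09) = 8.128×10^-7
Ω = [Ca²⁺][CO3²⁻]/Ksp = (6.46×10^-3)(0.245×10^-3) / 8.128×10^-7 = 1.95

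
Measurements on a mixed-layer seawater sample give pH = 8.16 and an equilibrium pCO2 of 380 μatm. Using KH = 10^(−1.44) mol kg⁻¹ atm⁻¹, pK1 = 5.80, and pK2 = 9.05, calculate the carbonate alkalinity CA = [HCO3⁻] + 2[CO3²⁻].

CA = 3.98 mmol/kg

[CO2*] = KH · pCO2 = 10^(−1.44) × 380×10^-6 = 1.380×10^-5 mol/kg
α₀ = 1/(1 + K1/[H⁺] + K1K2/[H⁺]²) = 1/(1 + 10^+2.36 + 10^+1.47) = 0.003852
DIC = [CO2*]/α₀ = 1.380×10^-5 / 0.003852 = 3.582 mmol/kg
CA = (α₁ + 2α₂)·DIC = (0.8825 + 2×0.1137) × 3.582 = 3.98 mmol/kg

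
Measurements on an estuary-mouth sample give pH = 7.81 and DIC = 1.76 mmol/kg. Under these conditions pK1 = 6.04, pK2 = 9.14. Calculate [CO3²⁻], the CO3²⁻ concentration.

α₂ = 1 / (1 + [H⁺]/K2 + [H⁺]²/(K1K2)) = 1 / (1 + 10^+1.33 + 10^-0.44)
   = 1 / (1 + 21.380 + 0.36308) = 1/22.743 = 0.04397
[CO3²⁻] = α₂ × DIC = 0.04397 × 1.76 = 0.0774 mmol/kg

[CO3²⁻] = 0.0774 mmol/kg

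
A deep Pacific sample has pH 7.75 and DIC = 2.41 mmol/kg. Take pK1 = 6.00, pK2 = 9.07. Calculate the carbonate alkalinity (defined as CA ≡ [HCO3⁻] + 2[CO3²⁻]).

CA = 2.48 mmol/kg

CA = [HCO3⁻] + 2[CO3²⁻] = (α₁ + 2α₂)·DIC
At pH 7.75: [H⁺]/K1 = 10^-1.75 = 0.017783, K2/[H⁺] = 10^-1.32 = 0.047863
α₁ = 1/(1 + 0.017783 + 0.047863) = 1/1.0656 = 0.9384; α₂ = α₁·K2/[H⁺] = 0.04491
α₁ + 2α₂ = 1.0282
CA = 1.0282 × 2.41 = 2.48 mmol/kg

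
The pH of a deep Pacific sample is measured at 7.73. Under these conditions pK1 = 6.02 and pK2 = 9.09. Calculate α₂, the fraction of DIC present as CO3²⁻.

α₂ = 0.0411

α₂ = 1 / (1 + [H⁺]/K2 + [H⁺]²/(K1K2)) = 1 / (1 + 10^+1.36 + 10^-0.35)
   = 1 / (1 + 22.909 + 0.44668) = 1/24.355 = 0.04106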